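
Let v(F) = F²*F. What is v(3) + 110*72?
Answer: 7947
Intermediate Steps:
v(F) = F³
v(3) + 110*72 = 3³ + 110*72 = 27 + 7920 = 7947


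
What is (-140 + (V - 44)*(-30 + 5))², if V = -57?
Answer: 5688225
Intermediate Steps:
(-140 + (V - 44)*(-30 + 5))² = (-140 + (-57 - 44)*(-30 + 5))² = (-140 - 101*(-25))² = (-140 + 2525)² = 2385² = 5688225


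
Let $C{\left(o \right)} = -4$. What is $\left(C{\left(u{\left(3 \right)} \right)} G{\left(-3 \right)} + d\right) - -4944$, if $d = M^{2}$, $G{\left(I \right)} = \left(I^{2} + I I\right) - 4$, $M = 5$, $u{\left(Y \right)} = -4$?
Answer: $4913$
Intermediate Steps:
$G{\left(I \right)} = -4 + 2 I^{2}$ ($G{\left(I \right)} = \left(I^{2} + I^{2}\right) - 4 = 2 I^{2} - 4 = -4 + 2 I^{2}$)
$d = 25$ ($d = 5^{2} = 25$)
$\left(C{\left(u{\left(3 \right)} \right)} G{\left(-3 \right)} + d\right) - -4944 = \left(- 4 \left(-4 + 2 \left(-3\right)^{2}\right) + 25\right) - -4944 = \left(- 4 \left(-4 + 2 \cdot 9\right) + 25\right) + 4944 = \left(- 4 \left(-4 + 18\right) + 25\right) + 4944 = \left(\left(-4\right) 14 + 25\right) + 4944 = \left(-56 + 25\right) + 4944 = -31 + 4944 = 4913$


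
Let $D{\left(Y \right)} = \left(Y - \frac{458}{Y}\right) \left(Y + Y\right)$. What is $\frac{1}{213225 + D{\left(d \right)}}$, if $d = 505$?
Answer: $\frac{1}{722359} \approx 1.3844 \cdot 10^{-6}$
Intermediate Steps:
$D{\left(Y \right)} = 2 Y \left(Y - \frac{458}{Y}\right)$ ($D{\left(Y \right)} = \left(Y - \frac{458}{Y}\right) 2 Y = 2 Y \left(Y - \frac{458}{Y}\right)$)
$\frac{1}{213225 + D{\left(d \right)}} = \frac{1}{213225 - \left(916 - 2 \cdot 505^{2}\right)} = \frac{1}{213225 + \left(-916 + 2 \cdot 255025\right)} = \frac{1}{213225 + \left(-916 + 510050\right)} = \frac{1}{213225 + 509134} = \frac{1}{722359}$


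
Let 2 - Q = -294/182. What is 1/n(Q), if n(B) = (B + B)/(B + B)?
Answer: 1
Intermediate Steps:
Q = 47/13 (Q = 2 - (-294)/182 = 2 - 1*(-21/13) = 2 + 21/13 = 47/13 ≈ 3.6154)
n(B) = 1 (n(B) = (2*B)/((2*B)) = (2*B)*(1/(2*B)) = 1)
1/n(Q) = 1/1 = 1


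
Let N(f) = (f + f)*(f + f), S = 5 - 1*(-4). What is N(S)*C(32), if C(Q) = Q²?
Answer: 331776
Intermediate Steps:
S = 9 (S = 5 + 4 = 9)
N(f) = 4*f² (N(f) = (2*f)*(2*f) = 4*f²)
N(S)*C(32) = (4*9²)*32² = (4*81)*1024 = 324*1024 = 331776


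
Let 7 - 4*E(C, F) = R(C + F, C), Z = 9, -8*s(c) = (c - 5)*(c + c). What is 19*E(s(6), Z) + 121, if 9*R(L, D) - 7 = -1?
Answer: 1813/12 ≈ 151.08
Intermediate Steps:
s(c) = -c*(-5 + c)/4 (s(c) = -(c - 5)*(c + c)/8 = -(-5 + c)*2*c/8 = -c*(-5 + c)/4)
R(L, D) = ⅔ (R(L, D) = 7/9 + (⅑)*(-1) = 7/9 - ⅑ = ⅔)
E(C, F) = 19/12 (E(C, F) = 7/4 - ¼*⅔ = 7/4 - ⅙ = 19/12)
19*E(s(6), Z) + 121 = 19*(19/12) + 121 = 361/12 + 121 = 1813/12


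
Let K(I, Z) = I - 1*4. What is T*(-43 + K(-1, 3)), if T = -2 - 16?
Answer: 864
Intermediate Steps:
K(I, Z) = -4 + I (K(I, Z) = I - 4 = -4 + I)
T = -18
T*(-43 + K(-1, 3)) = -18*(-43 + (-4 - 1)) = -18*(-43 - 5) = -18*(-48) = 864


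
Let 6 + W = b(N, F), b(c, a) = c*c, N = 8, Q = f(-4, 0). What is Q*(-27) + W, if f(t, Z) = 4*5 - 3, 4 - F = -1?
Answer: -401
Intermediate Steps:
F = 5 (F = 4 - 1*(-1) = 4 + 1 = 5)
f(t, Z) = 17 (f(t, Z) = 20 - 3 = 17)
Q = 17
b(c, a) = c²
W = 58 (W = -6 + 8² = -6 + 64 = 58)
Q*(-27) + W = 17*(-27) + 58 = -459 + 58 = -401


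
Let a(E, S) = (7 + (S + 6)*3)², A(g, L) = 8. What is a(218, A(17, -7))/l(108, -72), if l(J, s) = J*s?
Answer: -2401/7776 ≈ -0.30877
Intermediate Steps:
a(E, S) = (25 + 3*S)² (a(E, S) = (7 + (6 + S)*3)² = (7 + (18 + 3*S))² = (25 + 3*S)²)
a(218, A(17, -7))/l(108, -72) = (25 + 3*8)²/((108*(-72))) = (25 + 24)²/(-7776) = 49²*(-1/7776) = 2401*(-1/7776) = -2401/7776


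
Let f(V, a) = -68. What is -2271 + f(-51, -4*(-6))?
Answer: -2339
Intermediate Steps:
-2271 + f(-51, -4*(-6)) = -2271 - 68 = -2339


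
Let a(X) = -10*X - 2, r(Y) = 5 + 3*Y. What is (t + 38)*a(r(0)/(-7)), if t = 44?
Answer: 2952/7 ≈ 421.71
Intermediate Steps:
a(X) = -2 - 10*X
(t + 38)*a(r(0)/(-7)) = (44 + 38)*(-2 - 10*(5 + 3*0)/(-7)) = 82*(-2 - 10*(5 + 0)*(-1)/7) = 82*(-2 - 50*(-1)/7) = 82*(-2 - 10*(-5/7)) = 82*(-2 + 50/7) = 82*(36/7) = 2952/7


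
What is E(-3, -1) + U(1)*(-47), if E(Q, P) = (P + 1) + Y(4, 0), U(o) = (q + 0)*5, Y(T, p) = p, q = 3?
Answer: -705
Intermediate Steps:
U(o) = 15 (U(o) = (3 + 0)*5 = 3*5 = 15)
E(Q, P) = 1 + P (E(Q, P) = (P + 1) + 0 = (1 + P) + 0 = 1 + P)
E(-3, -1) + U(1)*(-47) = (1 - 1) + 15*(-47) = 0 - 705 = -705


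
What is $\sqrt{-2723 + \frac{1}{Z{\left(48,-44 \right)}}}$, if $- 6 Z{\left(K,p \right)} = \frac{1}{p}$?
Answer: $i \sqrt{2459} \approx 49.588 i$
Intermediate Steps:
$Z{\left(K,p \right)} = - \frac{1}{6 p}$
$\sqrt{-2723 + \frac{1}{Z{\left(48,-44 \right)}}} = \sqrt{-2723 + \frac{1}{\left(- \frac{1}{6}\right) \frac{1}{-44}}} = \sqrt{-2723 + \frac{1}{\left(- \frac{1}{6}\right) \left(- \frac{1}{44}\right)}} = \sqrt{-2723 + \frac{1}{\frac{1}{264}}} = \sqrt{-2723 + 264} = \sqrt{-2459} = i \sqrt{2459}$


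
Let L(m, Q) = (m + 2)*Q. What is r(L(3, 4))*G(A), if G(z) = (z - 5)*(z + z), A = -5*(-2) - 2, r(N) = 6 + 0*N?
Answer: 288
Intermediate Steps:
L(m, Q) = Q*(2 + m) (L(m, Q) = (2 + m)*Q = Q*(2 + m))
r(N) = 6 (r(N) = 6 + 0 = 6)
A = 8 (A = 10 - 2 = 8)
G(z) = 2*z*(-5 + z) (G(z) = (-5 + z)*(2*z) = 2*z*(-5 + z))
r(L(3, 4))*G(A) = 6*(2*8*(-5 + 8)) = 6*(2*8*3) = 6*48 = 288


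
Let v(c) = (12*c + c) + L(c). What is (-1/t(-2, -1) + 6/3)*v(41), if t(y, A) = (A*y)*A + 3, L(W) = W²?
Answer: 2214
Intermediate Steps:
v(c) = c² + 13*c (v(c) = (12*c + c) + c² = 13*c + c² = c² + 13*c)
t(y, A) = 3 + y*A² (t(y, A) = y*A² + 3 = 3 + y*A²)
(-1/t(-2, -1) + 6/3)*v(41) = (-1/(3 - 2*(-1)²) + 6/3)*(41*(13 + 41)) = (-1/(3 - 2*1) + 6*(⅓))*(41*54) = (-1/(3 - 2) + 2)*2214 = (-1/1 + 2)*2214 = (-1*1 + 2)*2214 = (-1 + 2)*2214 = 1*2214 = 2214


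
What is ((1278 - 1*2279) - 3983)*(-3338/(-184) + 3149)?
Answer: -363055742/23 ≈ -1.5785e+7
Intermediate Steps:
((1278 - 1*2279) - 3983)*(-3338/(-184) + 3149) = ((1278 - 2279) - 3983)*(-3338*(-1/184) + 3149) = (-1001 - 3983)*(1669/92 + 3149) = -4984*291377/92 = -363055742/23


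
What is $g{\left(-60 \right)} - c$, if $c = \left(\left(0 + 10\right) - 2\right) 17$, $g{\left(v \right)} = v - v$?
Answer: $-136$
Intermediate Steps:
$g{\left(v \right)} = 0$
$c = 136$ ($c = \left(10 - 2\right) 17 = 8 \cdot 17 = 136$)
$g{\left(-60 \right)} - c = 0 - 136 = -136$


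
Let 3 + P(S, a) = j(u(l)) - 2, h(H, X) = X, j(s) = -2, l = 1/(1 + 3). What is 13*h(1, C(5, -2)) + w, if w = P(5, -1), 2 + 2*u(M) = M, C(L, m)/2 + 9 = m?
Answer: -293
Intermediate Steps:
l = ¼ (l = 1/4 = ¼ ≈ 0.25000)
C(L, m) = -18 + 2*m
u(M) = -1 + M/2
P(S, a) = -7 (P(S, a) = -3 + (-2 - 2) = -3 - 4 = -7)
w = -7
13*h(1, C(5, -2)) + w = 13*(-18 + 2*(-2)) - 7 = 13*(-18 - 4) - 7 = 13*(-22) - 7 = -286 - 7 = -293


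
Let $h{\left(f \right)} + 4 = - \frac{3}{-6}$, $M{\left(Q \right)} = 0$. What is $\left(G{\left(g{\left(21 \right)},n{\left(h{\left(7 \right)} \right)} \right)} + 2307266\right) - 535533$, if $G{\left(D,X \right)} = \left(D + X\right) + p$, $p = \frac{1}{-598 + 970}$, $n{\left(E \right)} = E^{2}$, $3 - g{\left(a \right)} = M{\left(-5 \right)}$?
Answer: $\frac{329545175}{186} \approx 1.7717 \cdot 10^{6}$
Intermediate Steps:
$g{\left(a \right)} = 3$ ($g{\left(a \right)} = 3 - 0 = 3 + 0 = 3$)
$h{\left(f \right)} = - \frac{7}{2}$ ($h{\left(f \right)} = -4 - \frac{3}{-6} = -4 - - \frac{1}{2} = -4 + \frac{1}{2} = - \frac{7}{2}$)
$p = \frac{1}{372} \approx 0.0026882$
$G{\left(D,X \right)} = \frac{1}{372} + D + X$ ($G{\left(D,X \right)} = \left(D + X\right) + \frac{1}{372} = \frac{1}{372} + D + X$)
$\left(G{\left(g{\left(21 \right)},n{\left(h{\left(7 \right)} \right)} \right)} + 2307266\right) - 535533 = \left(\left(\frac{1}{372} + 3 + \left(- \frac{7}{2}\right)^{2}\right) + 2307266\right) - 535533 = \left(\left(\frac{1}{372} + 3 + \frac{49}{4}\right) + 2307266\right) - 535533 = \left(\frac{2837}{186} + 2307266\right) - 535533 = \frac{429154313}{186} - 535533 = \frac{329545175}{186}$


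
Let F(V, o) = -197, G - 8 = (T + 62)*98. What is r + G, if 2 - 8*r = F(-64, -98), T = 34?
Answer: 75527/8 ≈ 9440.9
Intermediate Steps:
G = 9416 (G = 8 + (34 + 62)*98 = 8 + 96*98 = 8 + 9408 = 9416)
r = 199/8 (r = 1/4 - 1/8*(-197) = 1/4 + 197/8 = 199/8 ≈ 24.875)
r + G = 199/8 + 9416 = 75527/8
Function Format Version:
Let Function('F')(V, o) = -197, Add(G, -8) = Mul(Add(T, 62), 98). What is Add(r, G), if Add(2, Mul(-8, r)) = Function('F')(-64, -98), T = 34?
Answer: Rational(75527, 8) ≈ 9440.9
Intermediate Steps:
G = 9416 (G = Add(8, Mul(Add(34, 62), 98)) = Add(8, Mul(96, 98)) = Add(8, 9408) = 9416)
r = Rational(199, 8) (r = Add(Rational(1, 4), Mul(Rational(-1, 8), -197)) = Add(Rational(1, 4), Rational(197, 8)) = Rational(199, 8) ≈ 24.875)
Add(r, G) = Add(Rational(199, 8), 9416) = Rational(75527, 8)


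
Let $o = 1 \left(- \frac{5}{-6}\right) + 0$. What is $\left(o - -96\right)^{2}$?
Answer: $\frac{337561}{36} \approx 9376.7$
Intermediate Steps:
$o = \frac{5}{6}$ ($o = 1 \left(\left(-5\right) \left(- \frac{1}{6}\right)\right) + 0 = 1 \cdot \frac{5}{6} + 0 = \frac{5}{6} + 0 = \frac{5}{6} \approx 0.83333$)
$\left(o - -96\right)^{2} = \left(\frac{5}{6} - -96\right)^{2} = \left(\frac{5}{6} + 96\right)^{2} = \left(\frac{581}{6}\right)^{2} = \frac{337561}{36}$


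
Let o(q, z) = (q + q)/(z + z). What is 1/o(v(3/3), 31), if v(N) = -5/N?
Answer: -31/5 ≈ -6.2000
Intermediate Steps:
o(q, z) = q/z (o(q, z) = (2*q)/((2*z)) = (2*q)*(1/(2*z)) = q/z)
1/o(v(3/3), 31) = 1/(-5/1/31) = 1/(-5/1*(1/31)) = 1/(-5*1*(1/31)) = 1/(-5*1/31) = 1/(-5/31) = -31/5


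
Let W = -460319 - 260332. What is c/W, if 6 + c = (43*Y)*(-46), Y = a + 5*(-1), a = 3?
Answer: -3950/720651 ≈ -0.0054812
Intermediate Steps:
Y = -2 (Y = 3 + 5*(-1) = 3 - 5 = -2)
c = 3950 (c = -6 + (43*(-2))*(-46) = -6 - 86*(-46) = -6 + 3956 = 3950)
W = -720651
c/W = 3950/(-720651) = 3950*(-1/720651) = -3950/720651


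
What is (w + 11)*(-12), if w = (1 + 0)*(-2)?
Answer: -108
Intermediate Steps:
w = -2 (w = 1*(-2) = -2)
(w + 11)*(-12) = (-2 + 11)*(-12) = 9*(-12) = -108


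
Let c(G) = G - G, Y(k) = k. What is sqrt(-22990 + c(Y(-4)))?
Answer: 11*I*sqrt(190) ≈ 151.62*I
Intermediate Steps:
c(G) = 0
sqrt(-22990 + c(Y(-4))) = sqrt(-22990 + 0) = sqrt(-22990) = 11*I*sqrt(190)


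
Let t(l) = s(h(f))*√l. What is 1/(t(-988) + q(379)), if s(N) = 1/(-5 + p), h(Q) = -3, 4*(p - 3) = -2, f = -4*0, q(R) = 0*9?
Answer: 5*I*√247/988 ≈ 0.079536*I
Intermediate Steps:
q(R) = 0
f = 0
p = 5/2 (p = 3 + (¼)*(-2) = 3 - ½ = 5/2 ≈ 2.5000)
s(N) = -⅖ (s(N) = 1/(-5 + 5/2) = 1/(-5/2) = -⅖)
t(l) = -2*√l/5
1/(t(-988) + q(379)) = 1/(-4*I*√247/5 + 0) = 1/(-4*I*√247/5) = 5*I*√247/988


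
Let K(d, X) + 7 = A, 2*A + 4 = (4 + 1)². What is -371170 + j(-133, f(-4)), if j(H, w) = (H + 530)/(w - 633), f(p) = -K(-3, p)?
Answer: -472500204/1273 ≈ -3.7117e+5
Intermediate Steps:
A = 21/2 (A = -2 + (4 + 1)²/2 = -2 + (½)*5² = -2 + (½)*25 = -2 + 25/2 = 21/2 ≈ 10.500)
K(d, X) = 7/2 (K(d, X) = -7 + 21/2 = 7/2)
f(p) = -7/2 (f(p) = -1*7/2 = -7/2)
j(H, w) = (530 + H)/(-633 + w)
-371170 + j(-133, f(-4)) = -371170 + (530 - 133)/(-633 - 7/2) = -371170 + 397/(-1273/2) = -371170 - 2/1273*397 = -371170 - 794/1273 = -472500204/1273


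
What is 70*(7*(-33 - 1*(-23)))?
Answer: -4900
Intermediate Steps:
70*(7*(-33 - 1*(-23))) = 70*(7*(-33 + 23)) = 70*(7*(-10)) = 70*(-70) = -4900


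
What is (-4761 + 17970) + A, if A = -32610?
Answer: -19401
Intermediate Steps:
(-4761 + 17970) + A = (-4761 + 17970) - 32610 = 13209 - 32610 = -19401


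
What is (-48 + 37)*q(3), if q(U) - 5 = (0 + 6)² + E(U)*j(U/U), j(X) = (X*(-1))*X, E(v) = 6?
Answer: -385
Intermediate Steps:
j(X) = -X² (j(X) = (-X)*X = -X²)
q(U) = 35 (q(U) = 5 + ((0 + 6)² + 6*(-(U/U)²)) = 5 + (6² + 6*(-1*1²)) = 5 + (36 + 6*(-1*1)) = 5 + (36 + 6*(-1)) = 5 + (36 - 6) = 5 + 30 = 35)
(-48 + 37)*q(3) = (-48 + 37)*35 = -11*35 = -385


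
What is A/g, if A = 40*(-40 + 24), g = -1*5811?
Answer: 640/5811 ≈ 0.11014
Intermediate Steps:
g = -5811
A = -640 (A = 40*(-16) = -640)
A/g = -640/(-5811) = -640*(-1/5811) = 640/5811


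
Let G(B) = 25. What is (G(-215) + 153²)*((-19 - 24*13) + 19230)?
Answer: 442879166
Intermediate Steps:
(G(-215) + 153²)*((-19 - 24*13) + 19230) = (25 + 153²)*((-19 - 24*13) + 19230) = (25 + 23409)*((-19 - 312) + 19230) = 23434*(-331 + 19230) = 23434*18899 = 442879166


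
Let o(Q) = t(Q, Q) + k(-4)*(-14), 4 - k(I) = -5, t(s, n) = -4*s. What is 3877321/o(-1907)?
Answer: 3877321/7502 ≈ 516.84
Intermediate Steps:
k(I) = 9 (k(I) = 4 - 1*(-5) = 4 + 5 = 9)
o(Q) = -126 - 4*Q (o(Q) = -4*Q + 9*(-14) = -4*Q - 126 = -126 - 4*Q)
3877321/o(-1907) = 3877321/(-126 - 4*(-1907)) = 3877321/(-126 + 7628) = 3877321/7502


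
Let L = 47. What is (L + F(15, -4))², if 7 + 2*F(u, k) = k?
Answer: 6889/4 ≈ 1722.3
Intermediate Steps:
F(u, k) = -7/2 + k/2
(L + F(15, -4))² = (47 + (-7/2 + (½)*(-4)))² = (47 + (-7/2 - 2))² = (47 - 11/2)² = (83/2)² = 6889/4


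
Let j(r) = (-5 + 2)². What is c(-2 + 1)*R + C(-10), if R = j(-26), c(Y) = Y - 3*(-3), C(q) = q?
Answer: 62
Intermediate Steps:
j(r) = 9 (j(r) = (-3)² = 9)
c(Y) = 9 + Y (c(Y) = Y + 9 = 9 + Y)
R = 9
c(-2 + 1)*R + C(-10) = (9 + (-2 + 1))*9 - 10 = (9 - 1)*9 - 10 = 8*9 - 10 = 72 - 10 = 62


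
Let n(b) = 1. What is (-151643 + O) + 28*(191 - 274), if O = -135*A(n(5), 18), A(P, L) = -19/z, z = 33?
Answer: -1692782/11 ≈ -1.5389e+5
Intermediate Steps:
A(P, L) = -19/33
O = 855/11 (O = -135*(-19/33) = 855/11 ≈ 77.727)
(-151643 + O) + 28*(191 - 274) = (-151643 + 855/11) + 28*(191 - 274) = -1667218/11 + 28*(-83) = -1667218/11 - 2324 = -1692782/11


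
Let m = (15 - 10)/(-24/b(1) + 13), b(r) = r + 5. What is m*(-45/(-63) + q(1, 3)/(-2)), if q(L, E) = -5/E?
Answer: 325/378 ≈ 0.85979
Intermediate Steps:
b(r) = 5 + r
m = 5/9 (m = (15 - 10)/(-24/(5 + 1) + 13) = 5/(-24/6 + 13) = 5/(-24*⅙ + 13) = 5/(-4 + 13) = 5/9 ≈ 0.55556)
m*(-45/(-63) + q(1, 3)/(-2)) = 5*(-45/(-63) - 5/3/(-2))/9 = 5*(-45*(-1/63) - 5*⅓*(-½))/9 = 5*(5/7 - 5/3*(-½))/9 = 5*(5/7 + ⅚)/9 = (5/9)*(65/42) = 325/378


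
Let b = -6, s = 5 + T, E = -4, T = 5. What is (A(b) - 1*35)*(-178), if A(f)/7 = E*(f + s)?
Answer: 26166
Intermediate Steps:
s = 10 (s = 5 + 5 = 10)
A(f) = -280 - 28*f (A(f) = 7*(-4*(f + 10)) = 7*(-4*(10 + f)) = 7*(-40 - 4*f) = -280 - 28*f)
(A(b) - 1*35)*(-178) = ((-280 - 28*(-6)) - 1*35)*(-178) = ((-280 + 168) - 35)*(-178) = (-112 - 35)*(-178) = -147*(-178) = 26166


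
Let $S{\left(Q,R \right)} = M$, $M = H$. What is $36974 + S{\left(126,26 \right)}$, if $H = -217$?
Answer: $36757$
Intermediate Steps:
$M = -217$
$S{\left(Q,R \right)} = -217$
$36974 + S{\left(126,26 \right)} = 36974 - 217 = 36757$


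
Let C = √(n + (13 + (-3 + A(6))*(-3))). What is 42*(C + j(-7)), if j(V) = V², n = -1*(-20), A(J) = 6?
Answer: 2058 + 84*√6 ≈ 2263.8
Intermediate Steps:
n = 20
C = 2*√6 (C = √(20 + (13 + (-3 + 6)*(-3))) = √(20 + (13 + 3*(-3))) = √(20 + (13 - 9)) = √(20 + 4) = √24 = 2*√6 ≈ 4.8990)
42*(C + j(-7)) = 42*(2*√6 + (-7)²) = 42*(2*√6 + 49) = 42*(49 + 2*√6) = 2058 + 84*√6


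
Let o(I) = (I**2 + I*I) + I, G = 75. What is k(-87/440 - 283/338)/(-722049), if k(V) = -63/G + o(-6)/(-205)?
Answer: 397/246700075 ≈ 1.6092e-6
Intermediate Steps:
o(I) = I + 2*I**2 (o(I) = (I**2 + I**2) + I = 2*I**2 + I = I + 2*I**2)
k(V) = -1191/1025 (k(V) = -63/75 - 6*(1 + 2*(-6))/(-205) = -63*1/75 - 6*(1 - 12)*(-1/205) = -21/25 - 6*(-11)*(-1/205) = -21/25 + 66*(-1/205) = -21/25 - 66/205 = -1191/1025)
k(-87/440 - 283/338)/(-722049) = -1191/1025/(-722049) = -1191/1025*(-1/722049) = 397/246700075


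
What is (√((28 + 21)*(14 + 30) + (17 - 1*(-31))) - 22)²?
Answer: 2688 - 88*√551 ≈ 622.34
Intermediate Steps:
(√((28 + 21)*(14 + 30) + (17 - 1*(-31))) - 22)² = (√(49*44 + (17 + 31)) - 22)² = (√(2156 + 48) - 22)² = (√2204 - 22)² = (2*√551 - 22)² = (-22 + 2*√551)²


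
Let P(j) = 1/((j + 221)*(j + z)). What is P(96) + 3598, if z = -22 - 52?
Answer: 25092453/6974 ≈ 3598.0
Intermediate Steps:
z = -74
P(j) = 1/((-74 + j)*(221 + j)) (P(j) = 1/((j + 221)*(j - 74)) = 1/((221 + j)*(-74 + j)) = 1/((-74 + j)*(221 + j)))
P(96) + 3598 = 1/(-16354 + 96**2 + 147*96) + 3598 = 1/(-16354 + 9216 + 14112) + 3598 = 1/6974 + 3598 = 25092453/6974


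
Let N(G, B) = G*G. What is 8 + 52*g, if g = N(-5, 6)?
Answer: 1308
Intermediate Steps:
N(G, B) = G²
g = 25 (g = (-5)² = 25)
8 + 52*g = 8 + 52*25 = 8 + 1300 = 1308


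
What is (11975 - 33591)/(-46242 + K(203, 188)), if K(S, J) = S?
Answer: 3088/6577 ≈ 0.46951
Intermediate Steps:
(11975 - 33591)/(-46242 + K(203, 188)) = (11975 - 33591)/(-46242 + 203) = -21616/(-46039) = -21616*(-1/46039) = 3088/6577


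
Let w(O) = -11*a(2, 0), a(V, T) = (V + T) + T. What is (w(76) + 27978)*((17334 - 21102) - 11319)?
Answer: -421772172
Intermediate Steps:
a(V, T) = V + 2*T (a(V, T) = (T + V) + T = V + 2*T)
w(O) = -22 (w(O) = -11*(2 + 2*0) = -11*(2 + 0) = -11*2 = -22)
(w(76) + 27978)*((17334 - 21102) - 11319) = (-22 + 27978)*((17334 - 21102) - 11319) = 27956*(-3768 - 11319) = 27956*(-15087) = -421772172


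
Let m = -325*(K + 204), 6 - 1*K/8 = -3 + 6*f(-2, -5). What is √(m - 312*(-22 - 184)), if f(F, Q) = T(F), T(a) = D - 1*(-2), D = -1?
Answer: 6*I*√273 ≈ 99.136*I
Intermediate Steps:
T(a) = 1 (T(a) = -1 - 1*(-2) = -1 + 2 = 1)
f(F, Q) = 1
K = 24 (K = 48 - 8*(-3 + 6*1) = 48 - 8*(-3 + 6) = 48 - 8*3 = 48 - 24 = 24)
m = -74100 (m = -325*(24 + 204) = -325*228 = -74100)
√(m - 312*(-22 - 184)) = √(-74100 - 312*(-22 - 184)) = √(-74100 - 312*(-206)) = √(-74100 + 64272) = √(-9828) = 6*I*√273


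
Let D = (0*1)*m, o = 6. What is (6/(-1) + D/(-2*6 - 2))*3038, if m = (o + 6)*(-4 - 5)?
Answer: -18228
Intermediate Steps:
m = -108 (m = (6 + 6)*(-4 - 5) = 12*(-9) = -108)
D = 0 (D = (0*1)*(-108) = 0*(-108) = 0)
(6/(-1) + D/(-2*6 - 2))*3038 = (6/(-1) + 0/(-2*6 - 2))*3038 = (6*(-1) + 0/(-12 - 2))*3038 = (-6 + 0/(-14))*3038 = (-6 + 0*(-1/14))*3038 = (-6 + 0)*3038 = -6*3038 = -18228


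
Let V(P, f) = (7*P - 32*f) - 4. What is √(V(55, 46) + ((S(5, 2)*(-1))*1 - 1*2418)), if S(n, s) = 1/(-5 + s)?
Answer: I*√31578/3 ≈ 59.234*I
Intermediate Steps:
V(P, f) = -4 - 32*f + 7*P (V(P, f) = (-32*f + 7*P) - 4 = -4 - 32*f + 7*P)
√(V(55, 46) + ((S(5, 2)*(-1))*1 - 1*2418)) = √((-4 - 32*46 + 7*55) + ((-1/(-5 + 2))*1 - 1*2418)) = √((-4 - 1472 + 385) + ((-1/(-3))*1 - 2418)) = √(-1091 + (-⅓*(-1)*1 - 2418)) = √(-1091 + ((⅓)*1 - 2418)) = √(-1091 + (⅓ - 2418)) = √(-1091 - 7253/3) = √(-10526/3) = I*√31578/3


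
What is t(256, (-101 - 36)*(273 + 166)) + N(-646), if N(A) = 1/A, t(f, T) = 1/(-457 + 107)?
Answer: -249/56525 ≈ -0.0044051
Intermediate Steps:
t(f, T) = -1/350 (t(f, T) = 1/(-350) = -1/350)
t(256, (-101 - 36)*(273 + 166)) + N(-646) = -1/350 + 1/(-646) = -1/350 - 1/646 = -249/56525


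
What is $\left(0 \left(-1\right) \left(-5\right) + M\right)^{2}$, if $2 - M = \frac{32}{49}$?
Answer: $\frac{4356}{2401} \approx 1.8142$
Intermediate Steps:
$M = \frac{66}{49}$ ($M = 2 - \frac{32}{49} = \frac{66}{49} \approx 1.3469$)
$\left(0 \left(-1\right) \left(-5\right) + M\right)^{2} = \left(0 \left(-1\right) \left(-5\right) + \frac{66}{49}\right)^{2} = \left(0 \left(-5\right) + \frac{66}{49}\right)^{2} = \left(0 + \frac{66}{49}\right)^{2} = \left(\frac{66}{49}\right)^{2} = \frac{4356}{2401}$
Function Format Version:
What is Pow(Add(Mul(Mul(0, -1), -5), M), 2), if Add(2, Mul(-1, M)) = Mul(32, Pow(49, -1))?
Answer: Rational(4356, 2401) ≈ 1.8142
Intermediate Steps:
M = Rational(66, 49) (M = Add(2, Mul(-1, Mul(32, Pow(49, -1)))) = Add(2, Mul(-1, Mul(32, Rational(1, 49)))) = Add(2, Mul(-1, Rational(32, 49))) = Add(2, Rational(-32, 49)) = Rational(66, 49) ≈ 1.3469)
Pow(Add(Mul(Mul(0, -1), -5), M), 2) = Pow(Add(Mul(Mul(0, -1), -5), Rational(66, 49)), 2) = Pow(Add(Mul(0, -5), Rational(66, 49)), 2) = Pow(Add(0, Rational(66, 49)), 2) = Pow(Rational(66, 49), 2) = Rational(4356, 2401)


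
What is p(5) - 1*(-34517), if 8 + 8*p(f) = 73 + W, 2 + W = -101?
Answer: 138049/4 ≈ 34512.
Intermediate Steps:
W = -103 (W = -2 - 101 = -103)
p(f) = -19/4 (p(f) = -1 + (73 - 103)/8 = -1 + (⅛)*(-30) = -1 - 15/4 = -19/4)
p(5) - 1*(-34517) = -19/4 - 1*(-34517) = -19/4 + 34517 = 138049/4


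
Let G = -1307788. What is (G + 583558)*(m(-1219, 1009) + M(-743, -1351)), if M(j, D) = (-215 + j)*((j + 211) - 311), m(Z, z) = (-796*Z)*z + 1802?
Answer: -709648579139760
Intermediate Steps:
m(Z, z) = 1802 - 796*Z*z (m(Z, z) = -796*Z*z + 1802 = 1802 - 796*Z*z)
M(j, D) = (-215 + j)*(-100 + j) (M(j, D) = (-215 + j)*((211 + j) - 311) = (-215 + j)*(-100 + j))
(G + 583558)*(m(-1219, 1009) + M(-743, -1351)) = (-1307788 + 583558)*((1802 - 796*(-1219)*1009) + (21500 + (-743)**2 - 315*(-743))) = -724230*((1802 + 979056916) + (21500 + 552049 + 234045)) = -724230*(979058718 + 807594) = -724230*979866312 = -709648579139760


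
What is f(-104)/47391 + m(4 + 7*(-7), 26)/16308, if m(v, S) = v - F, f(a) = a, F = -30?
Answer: -267433/85872492 ≈ -0.0031143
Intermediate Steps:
m(v, S) = 30 + v (m(v, S) = v - 1*(-30) = v + 30 = 30 + v)
f(-104)/47391 + m(4 + 7*(-7), 26)/16308 = -104/47391 + (30 + (4 + 7*(-7)))/16308 = -104*1/47391 + (30 + (4 - 49))*(1/16308) = -104/47391 + (30 - 45)*(1/16308) = -104/47391 - 15*1/16308 = -104/47391 - 5/5436 = -267433/85872492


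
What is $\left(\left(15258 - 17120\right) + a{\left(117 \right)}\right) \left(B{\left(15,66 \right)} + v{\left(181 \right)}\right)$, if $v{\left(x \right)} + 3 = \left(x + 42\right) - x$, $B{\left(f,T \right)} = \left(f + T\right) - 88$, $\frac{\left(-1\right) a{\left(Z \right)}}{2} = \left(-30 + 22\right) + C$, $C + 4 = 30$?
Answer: $-60736$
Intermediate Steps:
$C = 26$ ($C = -4 + 30 = 26$)
$a{\left(Z \right)} = -36$ ($a{\left(Z \right)} = - 2 \left(\left(-30 + 22\right) + 26\right) = - 2 \left(-8 + 26\right) = \left(-2\right) 18 = -36$)
$B{\left(f,T \right)} = -88 + T + f$ ($B{\left(f,T \right)} = \left(T + f\right) - 88 = -88 + T + f$)
$v{\left(x \right)} = 39$ ($v{\left(x \right)} = -3 + \left(\left(x + 42\right) - x\right) = -3 + \left(\left(42 + x\right) - x\right) = -3 + 42 = 39$)
$\left(\left(15258 - 17120\right) + a{\left(117 \right)}\right) \left(B{\left(15,66 \right)} + v{\left(181 \right)}\right) = \left(\left(15258 - 17120\right) - 36\right) \left(\left(-88 + 66 + 15\right) + 39\right) = \left(-1862 - 36\right) \left(-7 + 39\right) = \left(-1898\right) 32 = -60736$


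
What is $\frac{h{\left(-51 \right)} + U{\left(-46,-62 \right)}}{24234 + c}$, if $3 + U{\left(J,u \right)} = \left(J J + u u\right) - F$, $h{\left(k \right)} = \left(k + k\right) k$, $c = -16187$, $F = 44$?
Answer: $\frac{855}{619} \approx 1.3813$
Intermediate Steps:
$h{\left(k \right)} = 2 k^{2}$ ($h{\left(k \right)} = 2 k k = 2 k^{2}$)
$U{\left(J,u \right)} = -47 + J^{2} + u^{2}$ ($U{\left(J,u \right)} = -3 - \left(44 - J J - u u\right) = -3 - \left(44 - J^{2} - u^{2}\right) = -3 + \left(-44 + J^{2} + u^{2}\right) = -47 + J^{2} + u^{2}$)
$\frac{h{\left(-51 \right)} + U{\left(-46,-62 \right)}}{24234 + c} = \frac{2 \left(-51\right)^{2} + \left(-47 + \left(-46\right)^{2} + \left(-62\right)^{2}\right)}{24234 - 16187} = \frac{2 \cdot 2601 + \left(-47 + 2116 + 3844\right)}{8047} = \left(5202 + 5913\right) \frac{1}{8047} = 11115 \cdot \frac{1}{8047} = \frac{855}{619}$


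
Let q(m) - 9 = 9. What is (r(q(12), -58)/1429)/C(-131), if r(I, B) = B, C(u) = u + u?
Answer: 29/187199 ≈ 0.00015492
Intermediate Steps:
C(u) = 2*u
q(m) = 18 (q(m) = 9 + 9 = 18)
(r(q(12), -58)/1429)/C(-131) = (-58/1429)/((2*(-131))) = -58*1/1429/(-262) = -58/1429*(-1/262) = 29/187199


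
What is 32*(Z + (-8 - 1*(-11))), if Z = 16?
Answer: 608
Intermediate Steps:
32*(Z + (-8 - 1*(-11))) = 32*(16 + (-8 - 1*(-11))) = 32*(16 + (-8 + 11)) = 32*(16 + 3) = 32*19 = 608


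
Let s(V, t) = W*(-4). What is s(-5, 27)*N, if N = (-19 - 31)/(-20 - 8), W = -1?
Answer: 50/7 ≈ 7.1429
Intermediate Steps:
s(V, t) = 4 (s(V, t) = -1*(-4) = 4)
N = 25/14 (N = -50/(-28) = -50*(-1/28) = 25/14 ≈ 1.7857)
s(-5, 27)*N = 4*(25/14) = 50/7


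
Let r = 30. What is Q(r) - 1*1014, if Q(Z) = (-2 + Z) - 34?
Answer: -1020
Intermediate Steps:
Q(Z) = -36 + Z
Q(r) - 1*1014 = (-36 + 30) - 1*1014 = -6 - 1014 = -1020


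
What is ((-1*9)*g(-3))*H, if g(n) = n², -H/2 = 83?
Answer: 13446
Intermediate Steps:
H = -166 (H = -2*83 = -166)
((-1*9)*g(-3))*H = (-1*9*(-3)²)*(-166) = -9*9*(-166) = -81*(-166) = 13446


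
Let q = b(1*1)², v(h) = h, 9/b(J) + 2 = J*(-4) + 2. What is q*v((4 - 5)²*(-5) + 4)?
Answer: -81/16 ≈ -5.0625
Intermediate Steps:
b(J) = -9/(4*J) (b(J) = 9/(-2 + (J*(-4) + 2)) = 9/(-2 + (-4*J + 2)) = 9/(-2 + (2 - 4*J)) = 9/((-4*J)) = 9*(-1/(4*J)) = -9/(4*J))
q = 81/16 (q = (-9/(4*1))² = (-9/4/1)² = (-9/4*1)² = (-9/4)² = 81/16 ≈ 5.0625)
q*v((4 - 5)²*(-5) + 4) = 81*((4 - 5)²*(-5) + 4)/16 = 81*((-1)²*(-5) + 4)/16 = 81*(1*(-5) + 4)/16 = 81*(-5 + 4)/16 = (81/16)*(-1) = -81/16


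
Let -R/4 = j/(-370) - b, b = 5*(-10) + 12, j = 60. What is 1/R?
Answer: -37/5600 ≈ -0.0066071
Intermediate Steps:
b = -38 (b = -50 + 12 = -38)
R = -5600/37 (R = -4*(60/(-370) - 1*(-38)) = -4*(60*(-1/370) + 38) = -4*(-6/37 + 38) = -4*1400/37 = -5600/37 ≈ -151.35)
1/R = 1/(-5600/37) = -37/5600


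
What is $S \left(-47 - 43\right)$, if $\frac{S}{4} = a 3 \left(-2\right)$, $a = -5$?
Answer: $-10800$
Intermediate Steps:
$S = 120$ ($S = 4 \left(-5\right) 3 \left(-2\right) = 4 \left(\left(-15\right) \left(-2\right)\right) = 4 \cdot 30 = 120$)
$S \left(-47 - 43\right) = 120 \left(-47 - 43\right) = 120 \left(-90\right) = -10800$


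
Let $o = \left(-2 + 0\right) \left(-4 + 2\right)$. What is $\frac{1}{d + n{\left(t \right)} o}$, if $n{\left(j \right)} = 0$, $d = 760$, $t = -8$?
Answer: $\frac{1}{760} \approx 0.0013158$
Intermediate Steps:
$o = 4$ ($o = \left(-2\right) \left(-2\right) = 4$)
$\frac{1}{d + n{\left(t \right)} o} = \frac{1}{760 + 0 \cdot 4} = \frac{1}{760 + 0} = \frac{1}{760}$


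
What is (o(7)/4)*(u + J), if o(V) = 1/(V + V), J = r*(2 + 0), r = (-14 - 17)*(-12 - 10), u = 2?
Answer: 683/28 ≈ 24.393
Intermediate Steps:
r = 682 (r = -31*(-22) = 682)
J = 1364 (J = 682*(2 + 0) = 682*2 = 1364)
o(V) = 1/(2*V)
(o(7)/4)*(u + J) = (((½)/7)/4)*(2 + 1364) = (((½)*(⅐))*(¼))*1366 = ((1/14)*(¼))*1366 = (1/56)*1366 = 683/28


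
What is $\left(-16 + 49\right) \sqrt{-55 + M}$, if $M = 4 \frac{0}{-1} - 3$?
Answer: $33 i \sqrt{58} \approx 251.32 i$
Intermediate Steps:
$M = -3$ ($M = 4 \cdot 0 \left(-1\right) - 3 = 4 \cdot 0 - 3 = 0 - 3 = -3$)
$\left(-16 + 49\right) \sqrt{-55 + M} = \left(-16 + 49\right) \sqrt{-55 - 3} = 33 \sqrt{-58} = 33 i \sqrt{58}$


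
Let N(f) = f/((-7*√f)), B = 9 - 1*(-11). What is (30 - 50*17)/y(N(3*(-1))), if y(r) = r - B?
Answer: 803600/19603 - 5740*I*√3/19603 ≈ 40.994 - 0.50717*I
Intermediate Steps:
B = 20 (B = 9 + 11 = 20)
N(f) = -√f/7 (N(f) = f*(-1/(7*√f)) = -√f/7)
y(r) = -20 + r (y(r) = r - 1*20 = r - 20 = -20 + r)
(30 - 50*17)/y(N(3*(-1))) = (30 - 50*17)/(-20 - I*√3/7) = (30 - 850)/(-20 - I*√3/7) = -820/(-20 - I*√3/7)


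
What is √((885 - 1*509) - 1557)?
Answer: I*√1181 ≈ 34.366*I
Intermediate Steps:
√((885 - 1*509) - 1557) = √((885 - 509) - 1557) = √(376 - 1557) = √(-1181) = I*√1181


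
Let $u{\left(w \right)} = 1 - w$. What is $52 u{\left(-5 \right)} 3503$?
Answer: $1092936$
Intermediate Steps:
$52 u{\left(-5 \right)} 3503 = 52 \left(1 - -5\right) 3503 = 52 \left(1 + 5\right) 3503 = 52 \cdot 6 \cdot 3503 = 312 \cdot 3503 = 1092936$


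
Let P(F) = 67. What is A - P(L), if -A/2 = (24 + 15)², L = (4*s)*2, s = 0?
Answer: -3109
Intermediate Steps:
L = 0 (L = (4*0)*2 = 0*2 = 0)
A = -3042 (A = -2*(24 + 15)² = -2*39² = -2*1521 = -3042)
A - P(L) = -3042 - 1*67 = -3042 - 67 = -3109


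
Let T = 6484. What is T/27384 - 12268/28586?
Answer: -18824411/97849878 ≈ -0.19238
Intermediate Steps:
T/27384 - 12268/28586 = 6484/27384 - 12268/28586 = 6484*(1/27384) - 12268*1/28586 = 1621/6846 - 6134/14293 = -18824411/97849878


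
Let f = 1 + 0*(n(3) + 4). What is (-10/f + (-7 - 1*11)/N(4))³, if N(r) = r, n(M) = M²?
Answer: -24389/8 ≈ -3048.6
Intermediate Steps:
f = 1 (f = 1 + 0*(3² + 4) = 1 + 0*(9 + 4) = 1 + 0*13 = 1 + 0 = 1)
(-10/f + (-7 - 1*11)/N(4))³ = (-10/1 + (-7 - 1*11)/4)³ = (-10*1 + (-7 - 11)*(¼))³ = (-10 - 18*¼)³ = (-10 - 9/2)³ = (-29/2)³ = -24389/8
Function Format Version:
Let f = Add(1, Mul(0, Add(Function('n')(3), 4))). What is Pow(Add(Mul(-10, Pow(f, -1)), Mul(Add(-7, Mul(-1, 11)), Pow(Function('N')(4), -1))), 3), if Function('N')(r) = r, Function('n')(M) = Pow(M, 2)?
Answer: Rational(-24389, 8) ≈ -3048.6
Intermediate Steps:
f = 1 (f = Add(1, Mul(0, Add(Pow(3, 2), 4))) = Add(1, Mul(0, Add(9, 4))) = Add(1, Mul(0, 13)) = Add(1, 0) = 1)
Pow(Add(Mul(-10, Pow(f, -1)), Mul(Add(-7, Mul(-1, 11)), Pow(Function('N')(4), -1))), 3) = Pow(Add(Mul(-10, Pow(1, -1)), Mul(Add(-7, Mul(-1, 11)), Pow(4, -1))), 3) = Pow(Add(Mul(-10, 1), Mul(Add(-7, -11), Rational(1, 4))), 3) = Pow(Add(-10, Mul(-18, Rational(1, 4))), 3) = Pow(Add(-10, Rational(-9, 2)), 3) = Pow(Rational(-29, 2), 3) = Rational(-24389, 8)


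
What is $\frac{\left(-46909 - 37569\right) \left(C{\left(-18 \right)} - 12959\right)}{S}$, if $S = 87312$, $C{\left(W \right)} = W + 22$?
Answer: $\frac{547206245}{43656} \approx 12535.0$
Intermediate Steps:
$C{\left(W \right)} = 22 + W$
$\frac{\left(-46909 - 37569\right) \left(C{\left(-18 \right)} - 12959\right)}{S} = \frac{\left(-46909 - 37569\right) \left(\left(22 - 18\right) - 12959\right)}{87312} = - 84478 \left(4 - 12959\right) \frac{1}{87312} = \left(-84478\right) \left(-12955\right) \frac{1}{87312} = 1094412490 \cdot \frac{1}{87312} = \frac{547206245}{43656}$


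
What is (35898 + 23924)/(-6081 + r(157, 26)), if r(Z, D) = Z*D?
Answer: -59822/1999 ≈ -29.926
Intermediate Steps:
r(Z, D) = D*Z
(35898 + 23924)/(-6081 + r(157, 26)) = (35898 + 23924)/(-6081 + 26*157) = 59822/(-6081 + 4082) = 59822/(-1999) = 59822*(-1/1999) = -59822/1999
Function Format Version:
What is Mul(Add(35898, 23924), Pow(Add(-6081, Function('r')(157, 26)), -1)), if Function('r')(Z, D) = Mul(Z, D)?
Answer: Rational(-59822, 1999) ≈ -29.926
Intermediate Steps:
Function('r')(Z, D) = Mul(D, Z)
Mul(Add(35898, 23924), Pow(Add(-6081, Function('r')(157, 26)), -1)) = Mul(Add(35898, 23924), Pow(Add(-6081, Mul(26, 157)), -1)) = Mul(59822, Pow(Add(-6081, 4082), -1)) = Mul(59822, Pow(-1999, -1)) = Mul(59822, Rational(-1, 1999)) = Rational(-59822, 1999)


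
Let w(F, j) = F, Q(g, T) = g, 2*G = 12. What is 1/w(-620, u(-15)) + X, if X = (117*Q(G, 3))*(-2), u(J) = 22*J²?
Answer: -870481/620 ≈ -1404.0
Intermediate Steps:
G = 6 (G = (½)*12 = 6)
X = -1404 (X = (117*6)*(-2) = 702*(-2) = -1404)
1/w(-620, u(-15)) + X = 1/(-620) - 1404 = -1/620 - 1404 = -870481/620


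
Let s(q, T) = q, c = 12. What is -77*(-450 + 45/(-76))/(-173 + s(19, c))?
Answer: -34245/152 ≈ -225.30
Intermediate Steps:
-77*(-450 + 45/(-76))/(-173 + s(19, c)) = -77*(-450 + 45/(-76))/(-173 + 19) = -77*(-450 + 45*(-1/76))/(-154) = -77*(-450 - 45/76)*(-1)/154 = -(-2636865)*(-1)/(76*154) = -77*34245/11704 = -34245/152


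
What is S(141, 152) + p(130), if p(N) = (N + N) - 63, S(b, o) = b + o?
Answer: 490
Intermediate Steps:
p(N) = -63 + 2*N (p(N) = 2*N - 63 = -63 + 2*N)
S(141, 152) + p(130) = (141 + 152) + (-63 + 2*130) = 293 + (-63 + 260) = 293 + 197 = 490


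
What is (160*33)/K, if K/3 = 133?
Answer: 1760/133 ≈ 13.233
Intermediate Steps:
K = 399 (K = 3*133 = 399)
(160*33)/K = (160*33)/399 = 5280*(1/399) = 1760/133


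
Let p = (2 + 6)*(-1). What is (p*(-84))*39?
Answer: 26208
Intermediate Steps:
p = -8 (p = 8*(-1) = -8)
(p*(-84))*39 = -8*(-84)*39 = 672*39 = 26208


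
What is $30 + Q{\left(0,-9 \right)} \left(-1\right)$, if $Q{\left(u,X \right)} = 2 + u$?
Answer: $28$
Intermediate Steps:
$30 + Q{\left(0,-9 \right)} \left(-1\right) = 30 + \left(2 + 0\right) \left(-1\right) = 30 + 2 \left(-1\right) = 30 - 2 = 28$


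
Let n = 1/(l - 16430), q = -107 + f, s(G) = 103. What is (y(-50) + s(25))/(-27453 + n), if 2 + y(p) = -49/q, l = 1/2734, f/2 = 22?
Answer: -41146371004/11098604728269 ≈ -0.0037073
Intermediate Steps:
f = 44 (f = 2*22 = 44)
l = 1/2734 ≈ 0.00036576
q = -63 (q = -107 + 44 = -63)
y(p) = -11/9 (y(p) = -2 - 49/(-63) = -2 - 49*(-1/63) = -2 + 7/9 = -11/9)
n = -2734/44919619 (n = 1/(1/2734 - 16430) = 1/(-44919619/2734) = -2734/44919619 ≈ -6.0864e-5)
(y(-50) + s(25))/(-27453 + n) = (-11/9 + 103)/(-27453 - 2734/44919619) = 916/(9*(-1233178303141/44919619)) = (916/9)*(-44919619/1233178303141) = -41146371004/11098604728269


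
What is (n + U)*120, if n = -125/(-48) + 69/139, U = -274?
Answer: -9037205/278 ≈ -32508.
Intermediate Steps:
n = 20687/6672 (n = -125*(-1/48) + 69*(1/139) = 125/48 + 69/139 = 20687/6672 ≈ 3.1006)
(n + U)*120 = (20687/6672 - 274)*120 = -1807441/6672*120 = -9037205/278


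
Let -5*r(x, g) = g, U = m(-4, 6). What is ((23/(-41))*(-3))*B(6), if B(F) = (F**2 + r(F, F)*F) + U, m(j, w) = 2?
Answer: 10626/205 ≈ 51.834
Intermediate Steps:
U = 2
r(x, g) = -g/5
B(F) = 2 + 4*F**2/5 (B(F) = (F**2 + (-F/5)*F) + 2 = (F**2 - F**2/5) + 2 = 4*F**2/5 + 2 = 2 + 4*F**2/5)
((23/(-41))*(-3))*B(6) = ((23/(-41))*(-3))*(2 + (4/5)*6**2) = ((23*(-1/41))*(-3))*(2 + (4/5)*36) = (-23/41*(-3))*(2 + 144/5) = (69/41)*(154/5) = 10626/205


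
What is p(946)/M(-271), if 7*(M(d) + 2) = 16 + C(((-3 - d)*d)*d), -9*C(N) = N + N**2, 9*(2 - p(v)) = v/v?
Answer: -119/387388544149514 ≈ -3.0719e-13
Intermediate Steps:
p(v) = 17/9 (p(v) = 2 - v/(9*v) = 2 - 1/9*1 = 2 - 1/9 = 17/9)
C(N) = -N/9 - N**2/9 (C(N) = -(N + N**2)/9 = -N/9 - N**2/9)
M(d) = 2/7 - d**2*(1 + d**2*(-3 - d))*(-3 - d)/63 (M(d) = -2 + (16 - ((-3 - d)*d)*d*(1 + ((-3 - d)*d)*d)/9)/7 = -2 + (16 - (d*(-3 - d))*d*(1 + (d*(-3 - d))*d)/9)/7 = -2 + (16 - d**2*(-3 - d)*(1 + d**2*(-3 - d))/9)/7 = -2 + (16 - d**2*(1 + d**2*(-3 - d))*(-3 - d)/9)/7 = -2 + (16/7 - d**2*(1 + d**2*(-3 - d))*(-3 - d)/63) = 2/7 - d**2*(1 + d**2*(-3 - d))*(-3 - d)/63)
p(946)/M(-271) = 17/(9*(2/7 - 1/63*(-271)**2*(-1 + (-271)**2*(3 - 271))*(3 - 271))) = 17/(9*(2/7 - 1/63*73441*(-1 + 73441*(-268))*(-268))) = 17/(9*(2/7 - 1/63*73441*(-1 - 19682188)*(-268))) = 17/(9*(2/7 - 1/63*73441*(-19682189)*(-268))) = 17/(9*(2/7 - 387388544149532/63)) = 17/(9*(-387388544149514/63)) = (17/9)*(-63/387388544149514) = -119/387388544149514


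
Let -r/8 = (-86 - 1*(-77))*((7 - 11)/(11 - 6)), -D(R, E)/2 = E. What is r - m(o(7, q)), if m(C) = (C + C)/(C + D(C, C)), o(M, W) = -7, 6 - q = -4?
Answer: -278/5 ≈ -55.600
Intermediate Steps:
q = 10 (q = 6 - 1*(-4) = 6 + 4 = 10)
D(R, E) = -2*E
m(C) = -2 (m(C) = (C + C)/(C - 2*C) = (2*C)/((-C)) = (2*C)*(-1/C) = -2)
r = -288/5 (r = -8*(-86 - 1*(-77))*(7 - 11)/(11 - 6) = -8*(-86 + 77)*(-4/5) = -(-72)*(-4*1/5) = -(-72)*(-4)/5 = -8*36/5 = -288/5 ≈ -57.600)
r - m(o(7, q)) = -288/5 - 1*(-2) = -288/5 + 2 = -278/5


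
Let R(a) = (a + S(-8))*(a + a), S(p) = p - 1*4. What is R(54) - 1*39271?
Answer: -34735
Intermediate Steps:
S(p) = -4 + p (S(p) = p - 4 = -4 + p)
R(a) = 2*a*(-12 + a) (R(a) = (a + (-4 - 8))*(a + a) = (a - 12)*(2*a) = (-12 + a)*(2*a) = 2*a*(-12 + a))
R(54) - 1*39271 = 2*54*(-12 + 54) - 1*39271 = 2*54*42 - 39271 = 4536 - 39271 = -34735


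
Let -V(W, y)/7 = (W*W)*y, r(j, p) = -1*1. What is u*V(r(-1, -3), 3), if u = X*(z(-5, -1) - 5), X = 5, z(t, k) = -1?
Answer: 630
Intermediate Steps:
r(j, p) = -1
V(W, y) = -7*y*W² (V(W, y) = -7*W*W*y = -7*W²*y = -7*y*W²)
u = -30 (u = 5*(-1 - 5) = 5*(-6) = -30)
u*V(r(-1, -3), 3) = -(-210)*3*(-1)² = -(-210)*3 = -30*(-21) = 630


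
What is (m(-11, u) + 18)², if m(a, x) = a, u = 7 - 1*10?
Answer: 49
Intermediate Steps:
u = -3 (u = 7 - 10 = -3)
(m(-11, u) + 18)² = (-11 + 18)² = 7² = 49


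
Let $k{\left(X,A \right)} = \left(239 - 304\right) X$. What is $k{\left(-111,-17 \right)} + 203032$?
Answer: $210247$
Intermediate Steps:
$k{\left(X,A \right)} = - 65 X$ ($k{\left(X,A \right)} = \left(239 - 304\right) X = - 65 X$)
$k{\left(-111,-17 \right)} + 203032 = \left(-65\right) \left(-111\right) + 203032 = 7215 + 203032 = 210247$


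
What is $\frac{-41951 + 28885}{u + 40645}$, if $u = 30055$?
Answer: $- \frac{6533}{35350} \approx -0.18481$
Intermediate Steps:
$\frac{-41951 + 28885}{u + 40645} = \frac{-41951 + 28885}{30055 + 40645} = - \frac{13066}{70700} = \left(-13066\right) \frac{1}{70700} = - \frac{6533}{35350}$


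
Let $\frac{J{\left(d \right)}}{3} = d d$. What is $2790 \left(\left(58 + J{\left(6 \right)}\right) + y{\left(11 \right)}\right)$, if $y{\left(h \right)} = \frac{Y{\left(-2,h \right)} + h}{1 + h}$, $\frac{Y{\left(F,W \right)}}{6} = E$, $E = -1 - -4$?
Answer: $\frac{939765}{2} \approx 4.6988 \cdot 10^{5}$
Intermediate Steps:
$E = 3$ ($E = -1 + 4 = 3$)
$J{\left(d \right)} = 3 d^{2}$ ($J{\left(d \right)} = 3 d d = 3 d^{2}$)
$Y{\left(F,W \right)} = 18$ ($Y{\left(F,W \right)} = 6 \cdot 3 = 18$)
$y{\left(h \right)} = \frac{18 + h}{1 + h}$
$2790 \left(\left(58 + J{\left(6 \right)}\right) + y{\left(11 \right)}\right) = 2790 \left(\left(58 + 3 \cdot 6^{2}\right) + \frac{18 + 11}{1 + 11}\right) = 2790 \left(\left(58 + 3 \cdot 36\right) + \frac{1}{12} \cdot 29\right) = 2790 \left(\left(58 + 108\right) + \frac{1}{12} \cdot 29\right) = 2790 \left(166 + \frac{29}{12}\right) = 2790 \cdot \frac{2021}{12} = \frac{939765}{2}$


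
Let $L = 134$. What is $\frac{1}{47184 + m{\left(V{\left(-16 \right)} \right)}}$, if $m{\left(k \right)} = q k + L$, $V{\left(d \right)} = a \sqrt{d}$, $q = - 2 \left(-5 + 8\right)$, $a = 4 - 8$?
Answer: $\frac{23659}{1119501170} - \frac{24 i}{559750585} \approx 2.1134 \cdot 10^{-5} - 4.2876 \cdot 10^{-8} i$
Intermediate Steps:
$a = -4$ ($a = 4 - 8 = -4$)
$q = -6$ ($q = \left(-2\right) 3 = -6$)
$V{\left(d \right)} = - 4 \sqrt{d}$
$m{\left(k \right)} = 134 - 6 k$ ($m{\left(k \right)} = - 6 k + 134 = 134 - 6 k$)
$\frac{1}{47184 + m{\left(V{\left(-16 \right)} \right)}} = \frac{1}{47184 + \left(134 - 6 \left(- 4 \sqrt{-16}\right)\right)} = \frac{1}{47184 + \left(134 - 6 \left(- 4 \cdot 4 i\right)\right)} = \frac{1}{47184 + \left(134 - 6 \left(- 16 i\right)\right)} = \frac{1}{47184 + \left(134 + 96 i\right)} = \frac{1}{47318 + 96 i} = \frac{47318 - 96 i}{2239002340}$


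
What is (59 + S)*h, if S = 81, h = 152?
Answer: 21280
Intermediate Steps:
(59 + S)*h = (59 + 81)*152 = 140*152 = 21280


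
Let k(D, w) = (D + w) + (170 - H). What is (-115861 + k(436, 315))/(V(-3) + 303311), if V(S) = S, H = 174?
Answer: -57557/151654 ≈ -0.37953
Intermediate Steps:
k(D, w) = -4 + D + w (k(D, w) = (D + w) + (170 - 1*174) = (D + w) + (170 - 174) = (D + w) - 4 = -4 + D + w)
(-115861 + k(436, 315))/(V(-3) + 303311) = (-115861 + (-4 + 436 + 315))/(-3 + 303311) = (-115861 + 747)/303308 = -115114*1/303308 = -57557/151654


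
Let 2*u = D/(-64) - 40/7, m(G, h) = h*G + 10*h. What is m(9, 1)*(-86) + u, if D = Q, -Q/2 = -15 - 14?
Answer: -733515/448 ≈ -1637.3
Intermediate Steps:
Q = 58 (Q = -2*(-15 - 14) = -2*(-29) = 58)
D = 58
m(G, h) = 10*h + G*h (m(G, h) = G*h + 10*h = 10*h + G*h)
u = -1483/448 (u = (58/(-64) - 40/7)/2 = (58*(-1/64) - 40*⅐)/2 = (-29/32 - 40/7)/2 = (½)*(-1483/224) = -1483/448 ≈ -3.3103)
m(9, 1)*(-86) + u = (1*(10 + 9))*(-86) - 1483/448 = (1*19)*(-86) - 1483/448 = 19*(-86) - 1483/448 = -1634 - 1483/448 = -733515/448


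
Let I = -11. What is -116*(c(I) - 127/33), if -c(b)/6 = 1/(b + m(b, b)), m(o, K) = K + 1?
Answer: 95468/231 ≈ 413.28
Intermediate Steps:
m(o, K) = 1 + K
c(b) = -6/(1 + 2*b) (c(b) = -6/(b + (1 + b)) = -6/(1 + 2*b))
-116*(c(I) - 127/33) = -116*(-6/(1 + 2*(-11)) - 127/33) = -116*(-6/(1 - 22) - 127*1/33) = -116*(-6/(-21) - 127/33) = -116*(-6*(-1/21) - 127/33) = -116*(2/7 - 127/33) = -116*(-823/231) = 95468/231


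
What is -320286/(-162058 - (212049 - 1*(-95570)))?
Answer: 106762/156559 ≈ 0.68193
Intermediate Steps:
-320286/(-162058 - (212049 - 1*(-95570))) = -320286/(-162058 - (212049 + 95570)) = -320286/(-162058 - 1*307619) = -320286/(-162058 - 307619) = -320286/(-469677) = -320286*(-1/469677) = 106762/156559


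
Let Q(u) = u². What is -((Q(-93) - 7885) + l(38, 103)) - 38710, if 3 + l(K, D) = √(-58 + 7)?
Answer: -39471 - I*√51 ≈ -39471.0 - 7.1414*I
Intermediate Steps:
l(K, D) = -3 + I*√51 (l(K, D) = -3 + √(-58 + 7) = -3 + √(-51) = -3 + I*√51)
-((Q(-93) - 7885) + l(38, 103)) - 38710 = -(((-93)² - 7885) + (-3 + I*√51)) - 38710 = -((8649 - 7885) + (-3 + I*√51)) - 38710 = -(764 + (-3 + I*√51)) - 38710 = -(761 + I*√51) - 38710 = (-761 - I*√51) - 38710 = -39471 - I*√51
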